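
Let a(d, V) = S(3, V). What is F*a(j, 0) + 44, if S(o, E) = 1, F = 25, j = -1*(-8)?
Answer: 69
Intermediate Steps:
j = 8
a(d, V) = 1
F*a(j, 0) + 44 = 25*1 + 44 = 25 + 44 = 69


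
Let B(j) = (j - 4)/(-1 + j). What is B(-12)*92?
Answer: 1472/13 ≈ 113.23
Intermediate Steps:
B(j) = (-4 + j)/(-1 + j)
B(-12)*92 = ((-4 - 12)/(-1 - 12))*92 = (-16/(-13))*92 = -1/13*(-16)*92 = (16/13)*92 = 1472/13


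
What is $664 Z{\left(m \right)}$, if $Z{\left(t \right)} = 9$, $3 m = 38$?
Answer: $5976$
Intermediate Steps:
$m = \frac{38}{3}$ ($m = \frac{1}{3} \cdot 38 = \frac{38}{3} \approx 12.667$)
$664 Z{\left(m \right)} = 664 \cdot 9 = 5976$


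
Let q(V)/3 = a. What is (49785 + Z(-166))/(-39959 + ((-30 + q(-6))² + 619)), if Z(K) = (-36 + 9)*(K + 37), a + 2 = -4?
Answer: -13317/9259 ≈ -1.4383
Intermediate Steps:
a = -6 (a = -2 - 4 = -6)
q(V) = -18 (q(V) = 3*(-6) = -18)
Z(K) = -999 - 27*K (Z(K) = -27*(37 + K) = -999 - 27*K)
(49785 + Z(-166))/(-39959 + ((-30 + q(-6))² + 619)) = (49785 + (-999 - 27*(-166)))/(-39959 + ((-30 - 18)² + 619)) = (49785 + (-999 + 4482))/(-39959 + ((-48)² + 619)) = (49785 + 3483)/(-39959 + (2304 + 619)) = 53268/(-39959 + 2923) = 53268/(-37036) = 53268*(-1/37036) = -13317/9259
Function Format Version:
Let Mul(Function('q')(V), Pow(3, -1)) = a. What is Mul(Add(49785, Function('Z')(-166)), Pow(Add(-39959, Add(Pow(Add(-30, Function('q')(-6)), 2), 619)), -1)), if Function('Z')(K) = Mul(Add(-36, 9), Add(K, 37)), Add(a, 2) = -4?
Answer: Rational(-13317, 9259) ≈ -1.4383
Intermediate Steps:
a = -6 (a = Add(-2, -4) = -6)
Function('q')(V) = -18 (Function('q')(V) = Mul(3, -6) = -18)
Function('Z')(K) = Add(-999, Mul(-27, K)) (Function('Z')(K) = Mul(-27, Add(37, K)) = Add(-999, Mul(-27, K)))
Mul(Add(49785, Function('Z')(-166)), Pow(Add(-39959, Add(Pow(Add(-30, Function('q')(-6)), 2), 619)), -1)) = Mul(Add(49785, Add(-999, Mul(-27, -166))), Pow(Add(-39959, Add(Pow(Add(-30, -18), 2), 619)), -1)) = Mul(Add(49785, Add(-999, 4482)), Pow(Add(-39959, Add(Pow(-48, 2), 619)), -1)) = Mul(Add(49785, 3483), Pow(Add(-39959, Add(2304, 619)), -1)) = Mul(53268, Pow(Add(-39959, 2923), -1)) = Mul(53268, Pow(-37036, -1)) = Mul(53268, Rational(-1, 37036)) = Rational(-13317, 9259)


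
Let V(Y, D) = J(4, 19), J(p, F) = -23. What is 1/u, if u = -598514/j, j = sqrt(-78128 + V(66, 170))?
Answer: -I*sqrt(78151)/598514 ≈ -0.00046708*I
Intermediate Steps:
V(Y, D) = -23
j = I*sqrt(78151) (j = sqrt(-78128 - 23) = sqrt(-78151) = I*sqrt(78151) ≈ 279.56*I)
u = 598514*I*sqrt(78151)/78151 (u = -598514*(-I*sqrt(78151)/78151) = -(-598514)*I*sqrt(78151)/78151 = 598514*I*sqrt(78151)/78151 ≈ 2141.0*I)
1/u = 1/(598514*I*sqrt(78151)/78151) = -I*sqrt(78151)/598514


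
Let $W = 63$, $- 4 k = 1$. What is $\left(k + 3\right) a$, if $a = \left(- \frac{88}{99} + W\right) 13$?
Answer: $\frac{79937}{36} \approx 2220.5$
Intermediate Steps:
$k = - \frac{1}{4}$ ($k = \left(- \frac{1}{4}\right) 1 = - \frac{1}{4} \approx -0.25$)
$a = \frac{7267}{9}$ ($a = \left(- \frac{88}{99} + 63\right) 13 = \left(\left(-88\right) \frac{1}{99} + 63\right) 13 = \left(- \frac{8}{9} + 63\right) 13 = \frac{559}{9} \cdot 13 = \frac{7267}{9} \approx 807.44$)
$\left(k + 3\right) a = \left(- \frac{1}{4} + 3\right) \frac{7267}{9} = \frac{11}{4} \cdot \frac{7267}{9} = \frac{79937}{36}$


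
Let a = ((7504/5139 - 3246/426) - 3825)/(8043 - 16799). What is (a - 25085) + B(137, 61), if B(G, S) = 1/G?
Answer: -2744793640649809/109421659017 ≈ -25085.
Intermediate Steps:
a = 349467835/798698241 (a = ((7504*(1/5139) - 3246*1/426) - 3825)/(-8756) = ((7504/5139 - 541/71) - 3825)*(-1/8756) = (-2247415/364869 - 3825)*(-1/8756) = -1397871340/364869*(-1/8756) = 349467835/798698241 ≈ 0.43755)
(a - 25085) + B(137, 61) = (349467835/798698241 - 25085) + 1/137 = -20034995907650/798698241 + 1/137 = -2744793640649809/109421659017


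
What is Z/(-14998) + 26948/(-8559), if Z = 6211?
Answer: -457326053/128367882 ≈ -3.5626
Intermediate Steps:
Z/(-14998) + 26948/(-8559) = 6211/(-14998) + 26948/(-8559) = 6211*(-1/14998) + 26948*(-1/8559) = -6211/14998 - 26948/8559 = -457326053/128367882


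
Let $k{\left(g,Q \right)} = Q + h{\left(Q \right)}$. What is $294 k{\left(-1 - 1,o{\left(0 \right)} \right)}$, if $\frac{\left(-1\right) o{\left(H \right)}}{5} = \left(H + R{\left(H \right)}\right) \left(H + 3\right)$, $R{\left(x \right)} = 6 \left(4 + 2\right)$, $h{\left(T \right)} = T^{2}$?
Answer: $85571640$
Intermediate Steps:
$R{\left(x \right)} = 36$ ($R{\left(x \right)} = 6 \cdot 6 = 36$)
$o{\left(H \right)} = - 5 \left(3 + H\right) \left(36 + H\right)$ ($o{\left(H \right)} = - 5 \left(H + 36\right) \left(H + 3\right) = - 5 \left(36 + H\right) \left(3 + H\right) = - 5 \left(3 + H\right) \left(36 + H\right)$)
$k{\left(g,Q \right)} = Q + Q^{2}$
$294 k{\left(-1 - 1,o{\left(0 \right)} \right)} = 294 \left(-540 - 0 - 5 \cdot 0^{2}\right) \left(1 - \left(540 + 5 \cdot 0^{2}\right)\right) = 294 \left(-540 + 0 - 0\right) \left(1 - 540\right) = 294 \left(-540 + 0 + 0\right) \left(1 + \left(-540 + 0 + 0\right)\right) = 294 \left(- 540 \left(1 - 540\right)\right) = 294 \left(\left(-540\right) \left(-539\right)\right) = 294 \cdot 291060 = 85571640$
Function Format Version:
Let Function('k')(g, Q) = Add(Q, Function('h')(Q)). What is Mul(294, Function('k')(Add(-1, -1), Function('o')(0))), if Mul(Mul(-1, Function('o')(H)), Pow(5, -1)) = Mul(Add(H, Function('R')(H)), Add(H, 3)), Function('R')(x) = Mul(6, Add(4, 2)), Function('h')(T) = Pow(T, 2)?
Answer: 85571640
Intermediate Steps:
Function('R')(x) = 36 (Function('R')(x) = Mul(6, 6) = 36)
Function('o')(H) = Mul(-5, Add(3, H), Add(36, H)) (Function('o')(H) = Mul(-5, Mul(Add(H, 36), Add(H, 3))) = Mul(-5, Mul(Add(36, H), Add(3, H))) = Mul(-5, Mul(Add(3, H), Add(36, H))) = Mul(-5, Add(3, H), Add(36, H)))
Function('k')(g, Q) = Add(Q, Pow(Q, 2))
Mul(294, Function('k')(Add(-1, -1), Function('o')(0))) = Mul(294, Mul(Add(-540, Mul(-195, 0), Mul(-5, Pow(0, 2))), Add(1, Add(-540, Mul(-195, 0), Mul(-5, Pow(0, 2)))))) = Mul(294, Mul(Add(-540, 0, Mul(-5, 0)), Add(1, Add(-540, 0, Mul(-5, 0))))) = Mul(294, Mul(Add(-540, 0, 0), Add(1, Add(-540, 0, 0)))) = Mul(294, Mul(-540, Add(1, -540))) = Mul(294, Mul(-540, -539)) = Mul(294, 291060) = 85571640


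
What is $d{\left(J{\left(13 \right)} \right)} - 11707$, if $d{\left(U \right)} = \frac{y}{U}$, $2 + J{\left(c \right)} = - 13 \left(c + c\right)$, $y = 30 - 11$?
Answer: $- \frac{3980399}{340} \approx -11707.0$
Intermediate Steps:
$y = 19$ ($y = 30 - 11 = 19$)
$J{\left(c \right)} = -2 - 26 c$ ($J{\left(c \right)} = -2 - 13 \left(c + c\right) = -2 - 13 \cdot 2 c = -2 - 26 c$)
$d{\left(U \right)} = \frac{19}{U}$
$d{\left(J{\left(13 \right)} \right)} - 11707 = \frac{19}{-2 - 338} - 11707 = \frac{19}{-340} - 11707 = 19 \left(- \frac{1}{340}\right) - 11707 = - \frac{19}{340} - 11707 = - \frac{3980399}{340}$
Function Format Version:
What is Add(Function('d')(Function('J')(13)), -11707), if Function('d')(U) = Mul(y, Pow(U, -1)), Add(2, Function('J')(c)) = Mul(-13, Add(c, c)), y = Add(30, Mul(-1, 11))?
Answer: Rational(-3980399, 340) ≈ -11707.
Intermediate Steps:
y = 19 (y = Add(30, -11) = 19)
Function('J')(c) = Add(-2, Mul(-26, c)) (Function('J')(c) = Add(-2, Mul(-13, Add(c, c))) = Add(-2, Mul(-13, Mul(2, c))) = Add(-2, Mul(-26, c)))
Function('d')(U) = Mul(19, Pow(U, -1))
Add(Function('d')(Function('J')(13)), -11707) = Add(Mul(19, Pow(Add(-2, Mul(-26, 13)), -1)), -11707) = Add(Mul(19, Pow(Add(-2, -338), -1)), -11707) = Add(Mul(19, Pow(-340, -1)), -11707) = Add(Mul(19, Rational(-1, 340)), -11707) = Add(Rational(-19, 340), -11707) = Rational(-3980399, 340)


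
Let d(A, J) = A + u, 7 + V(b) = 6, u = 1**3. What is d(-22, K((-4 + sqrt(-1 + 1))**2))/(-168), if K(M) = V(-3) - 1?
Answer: 1/8 ≈ 0.12500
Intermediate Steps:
u = 1
V(b) = -1 (V(b) = -7 + 6 = -1)
K(M) = -2 (K(M) = -1 - 1 = -2)
d(A, J) = 1 + A (d(A, J) = A + 1 = 1 + A)
d(-22, K((-4 + sqrt(-1 + 1))**2))/(-168) = (1 - 22)/(-168) = -21*(-1/168) = 1/8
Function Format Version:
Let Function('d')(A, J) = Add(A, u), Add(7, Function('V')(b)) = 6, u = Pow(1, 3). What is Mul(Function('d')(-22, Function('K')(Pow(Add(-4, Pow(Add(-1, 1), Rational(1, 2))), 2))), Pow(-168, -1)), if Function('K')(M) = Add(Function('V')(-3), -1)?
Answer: Rational(1, 8) ≈ 0.12500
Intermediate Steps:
u = 1
Function('V')(b) = -1 (Function('V')(b) = Add(-7, 6) = -1)
Function('K')(M) = -2 (Function('K')(M) = Add(-1, -1) = -2)
Function('d')(A, J) = Add(1, A) (Function('d')(A, J) = Add(A, 1) = Add(1, A))
Mul(Function('d')(-22, Function('K')(Pow(Add(-4, Pow(Add(-1, 1), Rational(1, 2))), 2))), Pow(-168, -1)) = Mul(Add(1, -22), Pow(-168, -1)) = Mul(-21, Rational(-1, 168)) = Rational(1, 8)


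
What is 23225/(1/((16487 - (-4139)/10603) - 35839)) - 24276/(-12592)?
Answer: -15001555765289493/33378244 ≈ -4.4944e+8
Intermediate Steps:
23225/(1/((16487 - (-4139)/10603) - 35839)) - 24276/(-12592) = 23225/(1/((16487 - (-4139)/10603) - 35839)) - 24276*(-1/12592) = 23225/(1/((16487 - 1*(-4139/10603)) - 35839)) + 6069/3148 = 23225/(1/((16487 + 4139/10603) - 35839)) + 6069/3148 = 23225/(1/(174815800/10603 - 35839)) + 6069/3148 = 23225/(1/(-205185117/10603)) + 6069/3148 = 23225/(-10603/205185117) + 6069/3148 = 23225*(-205185117/10603) + 6069/3148 = -4765424342325/10603 + 6069/3148 = -15001555765289493/33378244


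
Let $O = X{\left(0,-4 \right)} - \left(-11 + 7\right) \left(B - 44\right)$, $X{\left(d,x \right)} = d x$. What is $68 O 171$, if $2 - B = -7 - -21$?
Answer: $-2604672$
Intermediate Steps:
$B = -12$ ($B = 2 - \left(-7 - -21\right) = 2 - \left(-7 + 21\right) = 2 - 14 = -12$)
$O = -224$ ($O = 0 \left(-4\right) - \left(-11 + 7\right) \left(-12 - 44\right) = 0 - \left(-4\right) \left(-56\right) = 0 - 224 = -224$)
$68 O 171 = 68 \left(-224\right) 171 = \left(-15232\right) 171 = -2604672$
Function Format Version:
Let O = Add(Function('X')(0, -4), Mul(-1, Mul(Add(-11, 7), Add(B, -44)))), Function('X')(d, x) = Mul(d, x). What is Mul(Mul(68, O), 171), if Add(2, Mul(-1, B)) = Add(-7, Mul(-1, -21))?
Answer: -2604672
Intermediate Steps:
B = -12 (B = Add(2, Mul(-1, Add(-7, Mul(-1, -21)))) = Add(2, Mul(-1, Add(-7, 21))) = Add(2, Mul(-1, 14)) = Add(2, -14) = -12)
O = -224 (O = Add(Mul(0, -4), Mul(-1, Mul(Add(-11, 7), Add(-12, -44)))) = Add(0, Mul(-1, Mul(-4, -56))) = Add(0, Mul(-1, 224)) = Add(0, -224) = -224)
Mul(Mul(68, O), 171) = Mul(Mul(68, -224), 171) = Mul(-15232, 171) = -2604672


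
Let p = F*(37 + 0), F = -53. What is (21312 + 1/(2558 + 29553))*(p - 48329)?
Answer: -34415943043570/32111 ≈ -1.0718e+9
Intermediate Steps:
p = -1961 (p = -53*(37 + 0) = -53*37 = -1961)
(21312 + 1/(2558 + 29553))*(p - 48329) = (21312 + 1/(2558 + 29553))*(-1961 - 48329) = (21312 + 1/32111)*(-50290) = (684349633/32111)*(-50290) = -34415943043570/32111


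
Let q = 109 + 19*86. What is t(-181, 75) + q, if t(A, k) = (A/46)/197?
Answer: 15794885/9062 ≈ 1743.0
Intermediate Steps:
q = 1743 (q = 109 + 1634 = 1743)
t(A, k) = A/9062 (t(A, k) = (A*(1/46))*(1/197) = (A/46)*(1/197) = A/9062)
t(-181, 75) + q = (1/9062)*(-181) + 1743 = -181/9062 + 1743 = 15794885/9062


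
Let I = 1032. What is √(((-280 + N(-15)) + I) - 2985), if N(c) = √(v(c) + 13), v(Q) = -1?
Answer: √(-2233 + 2*√3) ≈ 47.218*I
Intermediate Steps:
N(c) = 2*√3 (N(c) = √(-1 + 13) = √12 = 2*√3)
√(((-280 + N(-15)) + I) - 2985) = √(((-280 + 2*√3) + 1032) - 2985) = √((752 + 2*√3) - 2985) = √(-2233 + 2*√3)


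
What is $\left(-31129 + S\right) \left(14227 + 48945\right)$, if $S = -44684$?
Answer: $-4789258836$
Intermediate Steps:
$\left(-31129 + S\right) \left(14227 + 48945\right) = \left(-31129 - 44684\right) \left(14227 + 48945\right) = \left(-75813\right) 63172 = -4789258836$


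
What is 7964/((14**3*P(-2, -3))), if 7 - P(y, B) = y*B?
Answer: 1991/686 ≈ 2.9023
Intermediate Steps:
P(y, B) = 7 - B*y (P(y, B) = 7 - y*B = 7 - B*y)
7964/((14**3*P(-2, -3))) = 7964/((14**3*(7 - 1*(-3)*(-2)))) = 7964/((2744*(7 - 6))) = 7964/((2744*1)) = 7964/2744 = 7964*(1/2744) = 1991/686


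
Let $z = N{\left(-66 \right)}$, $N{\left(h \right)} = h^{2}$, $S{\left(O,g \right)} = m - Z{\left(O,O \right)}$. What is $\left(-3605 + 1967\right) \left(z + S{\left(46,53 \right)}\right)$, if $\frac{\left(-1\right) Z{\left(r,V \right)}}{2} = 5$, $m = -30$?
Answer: $-7102368$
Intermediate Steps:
$Z{\left(r,V \right)} = -10$ ($Z{\left(r,V \right)} = \left(-2\right) 5 = -10$)
$S{\left(O,g \right)} = -20$ ($S{\left(O,g \right)} = -30 - -10 = -30 + 10 = -20$)
$z = 4356$ ($z = \left(-66\right)^{2} = 4356$)
$\left(-3605 + 1967\right) \left(z + S{\left(46,53 \right)}\right) = \left(-3605 + 1967\right) \left(4356 - 20\right) = \left(-1638\right) 4336 = -7102368$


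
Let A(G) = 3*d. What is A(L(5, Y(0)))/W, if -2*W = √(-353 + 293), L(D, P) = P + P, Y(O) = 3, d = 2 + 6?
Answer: 8*I*√15/5 ≈ 6.1968*I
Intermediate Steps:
d = 8
L(D, P) = 2*P
A(G) = 24 (A(G) = 3*8 = 24)
W = -I*√15 (W = -√(-353 + 293)/2 = -I*√15 ≈ -3.873*I)
A(L(5, Y(0)))/W = 24/((-I*√15)) = 24*(I*√15/15) = 8*I*√15/5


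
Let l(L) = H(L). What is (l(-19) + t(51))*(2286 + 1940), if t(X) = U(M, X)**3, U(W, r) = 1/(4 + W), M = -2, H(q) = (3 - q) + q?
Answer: 52825/4 ≈ 13206.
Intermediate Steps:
H(q) = 3
l(L) = 3
t(X) = 1/8 (t(X) = (1/(4 - 2))**3 = (1/2)**3 = 1/8)
(l(-19) + t(51))*(2286 + 1940) = (3 + 1/8)*(2286 + 1940) = (25/8)*4226 = 52825/4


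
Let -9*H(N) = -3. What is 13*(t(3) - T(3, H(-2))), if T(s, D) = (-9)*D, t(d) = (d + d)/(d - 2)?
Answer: 117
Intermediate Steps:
H(N) = ⅓ (H(N) = -⅑*(-3) = ⅓)
t(d) = 2*d/(-2 + d) (t(d) = (2*d)/(-2 + d) = 2*d/(-2 + d))
T(s, D) = -9*D (T(s, D) = (-3*3)*D = -9*D)
13*(t(3) - T(3, H(-2))) = 13*(2*3/(-2 + 3) - (-9)/3) = 13*(2*3/1 - 1*(-3)) = 13*(2*3*1 + 3) = 13*(6 + 3) = 13*9 = 117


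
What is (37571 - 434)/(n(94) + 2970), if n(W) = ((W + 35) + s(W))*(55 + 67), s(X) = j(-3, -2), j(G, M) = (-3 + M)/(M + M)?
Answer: 74274/37721 ≈ 1.9690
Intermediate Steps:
j(G, M) = (-3 + M)/(2*M) (j(G, M) = (-3 + M)/((2*M)) = (-3 + M)*(1/(2*M)) = (-3 + M)/(2*M))
s(X) = 5/4 (s(X) = (½)*(-3 - 2)/(-2) = (½)*(-½)*(-5) = 5/4)
n(W) = 8845/2 + 122*W (n(W) = ((W + 35) + 5/4)*(55 + 67) = ((35 + W) + 5/4)*122 = (145/4 + W)*122 = 8845/2 + 122*W)
(37571 - 434)/(n(94) + 2970) = (37571 - 434)/((8845/2 + 122*94) + 2970) = 37137/((8845/2 + 11468) + 2970) = 37137/(31781/2 + 2970) = 37137/(37721/2) = 37137*(2/37721) = 74274/37721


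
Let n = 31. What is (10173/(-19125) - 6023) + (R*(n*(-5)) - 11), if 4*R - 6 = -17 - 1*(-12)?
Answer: -154868689/25500 ≈ -6073.3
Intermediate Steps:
R = ¼ (R = 3/2 + (-17 - 1*(-12))/4 = 3/2 + (-17 + 12)/4 = 3/2 + (¼)*(-5) = 3/2 - 5/4 = ¼ ≈ 0.25000)
(10173/(-19125) - 6023) + (R*(n*(-5)) - 11) = (10173/(-19125) - 6023) + ((31*(-5))/4 - 11) = (10173*(-1/19125) - 6023) + ((¼)*(-155) - 11) = (-3391/6375 - 6023) + (-155/4 - 11) = -38400016/6375 - 199/4 = -154868689/25500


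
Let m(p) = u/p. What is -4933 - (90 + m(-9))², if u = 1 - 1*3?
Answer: -1058917/81 ≈ -13073.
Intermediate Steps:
u = -2 (u = 1 - 3 = -2)
m(p) = -2/p
-4933 - (90 + m(-9))² = -4933 - (90 - 2/(-9))² = -4933 - (90 - 2*(-⅑))² = -4933 - (90 + 2/9)² = -4933 - (812/9)² = -4933 - 1*659344/81 = -4933 - 659344/81 = -1058917/81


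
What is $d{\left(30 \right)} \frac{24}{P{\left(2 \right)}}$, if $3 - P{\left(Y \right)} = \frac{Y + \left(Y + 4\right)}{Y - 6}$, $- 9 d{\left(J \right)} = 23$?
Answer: $- \frac{184}{15} \approx -12.267$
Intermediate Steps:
$d{\left(J \right)} = - \frac{23}{9}$ ($d{\left(J \right)} = \left(- \frac{1}{9}\right) 23 = - \frac{23}{9}$)
$P{\left(Y \right)} = 3 - \frac{4 + 2 Y}{-6 + Y}$ ($P{\left(Y \right)} = 3 - \frac{Y + \left(Y + 4\right)}{Y - 6} = 3 - \frac{Y + \left(4 + Y\right)}{-6 + Y} = 3 - \frac{4 + 2 Y}{-6 + Y}$)
$d{\left(30 \right)} \frac{24}{P{\left(2 \right)}} = - \frac{23 \frac{24}{\frac{1}{-6 + 2} \left(-22 + 2\right)}}{9} = - \frac{23 \frac{24}{\frac{1}{-4} \left(-20\right)}}{9} = - \frac{23 \frac{24}{\left(- \frac{1}{4}\right) \left(-20\right)}}{9} = - \frac{23 \cdot \frac{24}{5}}{9} = - \frac{23 \cdot 24 \cdot \frac{1}{5}}{9} = \left(- \frac{23}{9}\right) \frac{24}{5} = - \frac{184}{15}$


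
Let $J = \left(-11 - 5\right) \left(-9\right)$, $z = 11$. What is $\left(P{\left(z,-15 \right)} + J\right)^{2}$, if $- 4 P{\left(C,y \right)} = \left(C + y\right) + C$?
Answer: $\frac{323761}{16} \approx 20235.0$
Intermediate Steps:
$P{\left(C,y \right)} = - \frac{C}{2} - \frac{y}{4}$ ($P{\left(C,y \right)} = - \frac{\left(C + y\right) + C}{4} = - \frac{y + 2 C}{4} = - \frac{C}{2} - \frac{y}{4}$)
$J = 144$ ($J = \left(-16\right) \left(-9\right) = 144$)
$\left(P{\left(z,-15 \right)} + J\right)^{2} = \left(\left(\left(- \frac{1}{2}\right) 11 - - \frac{15}{4}\right) + 144\right)^{2} = \left(\left(- \frac{11}{2} + \frac{15}{4}\right) + 144\right)^{2} = \left(- \frac{7}{4} + 144\right)^{2} = \left(\frac{569}{4}\right)^{2} = \frac{323761}{16}$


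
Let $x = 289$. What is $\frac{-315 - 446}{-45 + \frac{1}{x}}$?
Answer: $\frac{219929}{13004} \approx 16.912$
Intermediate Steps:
$\frac{-315 - 446}{-45 + \frac{1}{x}} = \frac{-315 - 446}{-45 + \frac{1}{289}} = - \frac{761}{-45 + \frac{1}{289}} = - \frac{761}{- \frac{13004}{289}} = \left(-761\right) \left(- \frac{289}{13004}\right) = \frac{219929}{13004}$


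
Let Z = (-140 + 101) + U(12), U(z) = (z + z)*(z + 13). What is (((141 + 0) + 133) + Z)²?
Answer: 697225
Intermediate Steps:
U(z) = 2*z*(13 + z) (U(z) = (2*z)*(13 + z) = 2*z*(13 + z))
Z = 561 (Z = (-140 + 101) + 2*12*(13 + 12) = -39 + 2*12*25 = -39 + 600 = 561)
(((141 + 0) + 133) + Z)² = (((141 + 0) + 133) + 561)² = ((141 + 133) + 561)² = (274 + 561)² = 835² = 697225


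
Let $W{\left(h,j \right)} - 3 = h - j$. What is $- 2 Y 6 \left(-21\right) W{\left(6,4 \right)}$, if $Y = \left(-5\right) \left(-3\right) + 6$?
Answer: $26460$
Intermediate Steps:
$W{\left(h,j \right)} = 3 + h - j$ ($W{\left(h,j \right)} = 3 + \left(h - j\right) = 3 + h - j$)
$Y = 21$ ($Y = 15 + 6 = 21$)
$- 2 Y 6 \left(-21\right) W{\left(6,4 \right)} = \left(-2\right) 21 \cdot 6 \left(-21\right) \left(3 + 6 - 4\right) = \left(-42\right) 6 \left(-21\right) \left(3 + 6 - 4\right) = \left(-252\right) \left(-21\right) 5 = 5292 \cdot 5 = 26460$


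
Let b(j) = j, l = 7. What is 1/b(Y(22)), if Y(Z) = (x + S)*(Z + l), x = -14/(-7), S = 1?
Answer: 1/87 ≈ 0.011494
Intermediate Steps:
x = 2 (x = -14*(-1/7) = 2)
Y(Z) = 21 + 3*Z (Y(Z) = (2 + 1)*(Z + 7) = 3*(7 + Z) = 21 + 3*Z)
1/b(Y(22)) = 1/(21 + 3*22) = 1/(21 + 66) = 1/87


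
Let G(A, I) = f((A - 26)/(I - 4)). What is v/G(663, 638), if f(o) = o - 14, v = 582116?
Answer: -369061544/8239 ≈ -44794.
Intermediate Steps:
f(o) = -14 + o
G(A, I) = -14 + (-26 + A)/(-4 + I) (G(A, I) = -14 + (A - 26)/(I - 4) = -14 + (-26 + A)/(-4 + I))
v/G(663, 638) = 582116/(((30 + 663 - 14*638)/(-4 + 638))) = 582116/(((30 + 663 - 8932)/634)) = 582116/(((1/634)*(-8239))) = 582116/(-8239/634) = 582116*(-634/8239) = -369061544/8239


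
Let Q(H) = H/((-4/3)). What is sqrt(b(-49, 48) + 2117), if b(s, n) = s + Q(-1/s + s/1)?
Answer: 2*sqrt(25783)/7 ≈ 45.877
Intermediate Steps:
Q(H) = -3*H/4 (Q(H) = H/((-4*1/3)) = H/(-4/3) = H*(-3/4) = -3*H/4)
b(s, n) = s/4 + 3/(4*s) (b(s, n) = s - 3*(-1/s + s/1)/4 = s - 3*(-1/s + s*1)/4 = s - 3*(-1/s + s)/4 = s - 3*(s - 1/s)/4 = s + (-3*s/4 + 3/(4*s)) = s/4 + 3/(4*s))
sqrt(b(-49, 48) + 2117) = sqrt((1/4)*(3 + (-49)**2)/(-49) + 2117) = sqrt((1/4)*(-1/49)*(3 + 2401) + 2117) = sqrt((1/4)*(-1/49)*2404 + 2117) = sqrt(-601/49 + 2117) = sqrt(103132/49) = 2*sqrt(25783)/7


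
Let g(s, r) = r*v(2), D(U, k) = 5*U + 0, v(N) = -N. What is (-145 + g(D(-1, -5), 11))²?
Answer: 27889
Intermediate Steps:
D(U, k) = 5*U
g(s, r) = -2*r (g(s, r) = r*(-1*2) = r*(-2) = -2*r)
(-145 + g(D(-1, -5), 11))² = (-145 - 2*11)² = (-145 - 22)² = (-167)² = 27889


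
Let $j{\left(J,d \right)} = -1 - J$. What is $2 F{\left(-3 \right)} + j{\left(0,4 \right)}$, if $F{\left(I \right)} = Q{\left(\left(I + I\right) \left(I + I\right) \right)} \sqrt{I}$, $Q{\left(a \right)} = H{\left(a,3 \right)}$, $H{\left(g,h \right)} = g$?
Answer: $-1 + 72 i \sqrt{3} \approx -1.0 + 124.71 i$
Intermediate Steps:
$Q{\left(a \right)} = a$
$F{\left(I \right)} = 4 I^{\frac{5}{2}}$ ($F{\left(I \right)} = \left(I + I\right) \left(I + I\right) \sqrt{I} = 2 I 2 I \sqrt{I} = 4 I^{2} \sqrt{I} = 4 I^{\frac{5}{2}}$)
$2 F{\left(-3 \right)} + j{\left(0,4 \right)} = 2 \cdot 4 \left(-3\right)^{\frac{5}{2}} - 1 = 2 \cdot 4 \cdot 9 i \sqrt{3} + \left(-1 + 0\right) = 2 \cdot 36 i \sqrt{3} - 1 = 72 i \sqrt{3} - 1 = -1 + 72 i \sqrt{3}$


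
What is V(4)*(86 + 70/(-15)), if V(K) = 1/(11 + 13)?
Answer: 61/18 ≈ 3.3889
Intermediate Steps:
V(K) = 1/24
V(4)*(86 + 70/(-15)) = (86 + 70/(-15))/24 = (86 + 70*(-1/15))/24 = (86 - 14/3)/24 = (1/24)*(244/3) = 61/18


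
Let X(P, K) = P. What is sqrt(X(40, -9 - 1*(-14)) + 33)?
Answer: sqrt(73) ≈ 8.5440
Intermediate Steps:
sqrt(X(40, -9 - 1*(-14)) + 33) = sqrt(40 + 33) = sqrt(73)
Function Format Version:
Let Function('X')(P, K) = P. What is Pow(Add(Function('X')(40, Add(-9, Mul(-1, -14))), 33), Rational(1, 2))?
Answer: Pow(73, Rational(1, 2)) ≈ 8.5440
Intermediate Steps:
Pow(Add(Function('X')(40, Add(-9, Mul(-1, -14))), 33), Rational(1, 2)) = Pow(Add(40, 33), Rational(1, 2)) = Pow(73, Rational(1, 2))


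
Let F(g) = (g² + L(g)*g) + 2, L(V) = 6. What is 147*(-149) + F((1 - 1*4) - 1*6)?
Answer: -21874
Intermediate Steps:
F(g) = 2 + g² + 6*g (F(g) = (g² + 6*g) + 2 = 2 + g² + 6*g)
147*(-149) + F((1 - 1*4) - 1*6) = 147*(-149) + (2 + ((1 - 1*4) - 1*6)² + 6*((1 - 1*4) - 1*6)) = -21903 + (2 + ((1 - 4) - 6)² + 6*((1 - 4) - 6)) = -21903 + (2 + (-3 - 6)² + 6*(-3 - 6)) = -21903 + (2 + (-9)² + 6*(-9)) = -21903 + (2 + 81 - 54) = -21903 + 29 = -21874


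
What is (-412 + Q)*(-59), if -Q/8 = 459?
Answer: 240956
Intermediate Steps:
Q = -3672 (Q = -8*459 = -3672)
(-412 + Q)*(-59) = (-412 - 3672)*(-59) = -4084*(-59) = 240956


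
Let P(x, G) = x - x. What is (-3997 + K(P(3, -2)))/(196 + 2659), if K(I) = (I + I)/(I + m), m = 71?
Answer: -7/5 ≈ -1.4000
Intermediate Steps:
P(x, G) = 0
K(I) = 2*I/(71 + I) (K(I) = (I + I)/(I + 71) = (2*I)/(71 + I) = 2*I/(71 + I))
(-3997 + K(P(3, -2)))/(196 + 2659) = (-3997 + 2*0/(71 + 0))/(196 + 2659) = (-3997 + 2*0/71)/2855 = (-3997 + 2*0*(1/71))*(1/2855) = (-3997 + 0)*(1/2855) = -3997*1/2855 = -7/5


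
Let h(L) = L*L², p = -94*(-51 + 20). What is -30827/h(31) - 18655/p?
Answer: -20825193/2800354 ≈ -7.4366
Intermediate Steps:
p = 2914 (p = -94*(-31) = 2914)
h(L) = L³
-30827/h(31) - 18655/p = -30827/(31³) - 18655/2914 = -30827/29791 - 18655*1/2914 = -30827*1/29791 - 18655/2914 = -30827/29791 - 18655/2914 = -20825193/2800354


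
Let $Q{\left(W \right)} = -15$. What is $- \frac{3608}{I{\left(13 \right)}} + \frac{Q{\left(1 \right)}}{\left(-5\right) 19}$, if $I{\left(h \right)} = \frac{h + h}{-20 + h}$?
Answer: $\frac{239971}{247} \approx 971.54$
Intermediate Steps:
$I{\left(h \right)} = \frac{2 h}{-20 + h}$
$- \frac{3608}{I{\left(13 \right)}} + \frac{Q{\left(1 \right)}}{\left(-5\right) 19} = - \frac{3608}{2 \cdot 13 \frac{1}{-20 + 13}} - \frac{15}{\left(-5\right) 19} = - \frac{3608}{2 \cdot 13 \frac{1}{-7}} - \frac{15}{-95} = - \frac{3608}{2 \cdot 13 \left(- \frac{1}{7}\right)} - - \frac{3}{19} = - \frac{3608}{- \frac{26}{7}} + \frac{3}{19} = \left(-3608\right) \left(- \frac{7}{26}\right) + \frac{3}{19} = \frac{12628}{13} + \frac{3}{19} = \frac{239971}{247}$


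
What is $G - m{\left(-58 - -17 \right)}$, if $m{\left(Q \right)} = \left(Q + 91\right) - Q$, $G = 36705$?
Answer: $36614$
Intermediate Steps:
$m{\left(Q \right)} = 91$ ($m{\left(Q \right)} = \left(91 + Q\right) - Q = 91$)
$G - m{\left(-58 - -17 \right)} = 36705 - 91 = 36614$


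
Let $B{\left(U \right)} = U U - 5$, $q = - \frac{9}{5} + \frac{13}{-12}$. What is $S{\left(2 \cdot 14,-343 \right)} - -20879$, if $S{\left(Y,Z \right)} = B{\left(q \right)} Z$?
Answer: $\frac{71072753}{3600} \approx 19742.0$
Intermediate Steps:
$q = - \frac{173}{60}$ ($q = \left(-9\right) \frac{1}{5} + 13 \left(- \frac{1}{12}\right) = - \frac{9}{5} - \frac{13}{12} = - \frac{173}{60} \approx -2.8833$)
$B{\left(U \right)} = -5 + U^{2}$ ($B{\left(U \right)} = U^{2} - 5 = -5 + U^{2}$)
$S{\left(Y,Z \right)} = \frac{11929 Z}{3600}$ ($S{\left(Y,Z \right)} = \left(-5 + \left(- \frac{173}{60}\right)^{2}\right) Z = \left(-5 + \frac{29929}{3600}\right) Z = \frac{11929 Z}{3600}$)
$S{\left(2 \cdot 14,-343 \right)} - -20879 = \frac{11929}{3600} \left(-343\right) - -20879 = - \frac{4091647}{3600} + 20879 = \frac{71072753}{3600}$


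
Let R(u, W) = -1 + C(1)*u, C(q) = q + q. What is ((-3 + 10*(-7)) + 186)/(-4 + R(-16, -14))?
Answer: -113/37 ≈ -3.0541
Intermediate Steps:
C(q) = 2*q
R(u, W) = -1 + 2*u (R(u, W) = -1 + (2*1)*u = -1 + 2*u)
((-3 + 10*(-7)) + 186)/(-4 + R(-16, -14)) = ((-3 + 10*(-7)) + 186)/(-4 + (-1 + 2*(-16))) = ((-3 - 70) + 186)/(-4 + (-1 - 32)) = (-73 + 186)/(-4 - 33) = 113/(-37) = 113*(-1/37) = -113/37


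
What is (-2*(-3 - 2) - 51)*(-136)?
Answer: 5576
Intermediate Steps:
(-2*(-3 - 2) - 51)*(-136) = (-2*(-5) - 51)*(-136) = (10 - 51)*(-136) = -41*(-136) = 5576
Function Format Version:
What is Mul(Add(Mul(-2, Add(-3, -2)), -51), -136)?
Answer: 5576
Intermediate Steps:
Mul(Add(Mul(-2, Add(-3, -2)), -51), -136) = Mul(Add(Mul(-2, -5), -51), -136) = Mul(Add(10, -51), -136) = Mul(-41, -136) = 5576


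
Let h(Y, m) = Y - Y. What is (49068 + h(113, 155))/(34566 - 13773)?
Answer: 564/239 ≈ 2.3598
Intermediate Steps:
h(Y, m) = 0
(49068 + h(113, 155))/(34566 - 13773) = (49068 + 0)/(34566 - 13773) = 49068/20793 = 49068*(1/20793) = 564/239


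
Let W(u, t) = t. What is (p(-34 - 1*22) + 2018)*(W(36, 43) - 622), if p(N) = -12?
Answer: -1161474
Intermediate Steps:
(p(-34 - 1*22) + 2018)*(W(36, 43) - 622) = (-12 + 2018)*(43 - 622) = 2006*(-579) = -1161474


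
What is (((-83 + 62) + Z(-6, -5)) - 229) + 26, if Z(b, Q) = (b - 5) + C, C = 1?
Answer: -234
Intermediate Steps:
Z(b, Q) = -4 + b (Z(b, Q) = (b - 5) + 1 = (-5 + b) + 1 = -4 + b)
(((-83 + 62) + Z(-6, -5)) - 229) + 26 = (((-83 + 62) + (-4 - 6)) - 229) + 26 = ((-21 - 10) - 229) + 26 = (-31 - 229) + 26 = -260 + 26 = -234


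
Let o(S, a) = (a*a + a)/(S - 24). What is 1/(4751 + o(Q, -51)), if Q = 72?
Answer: 8/38433 ≈ 0.00020815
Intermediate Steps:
o(S, a) = (a + a**2)/(-24 + S) (o(S, a) = (a**2 + a)/(-24 + S) = (a + a**2)/(-24 + S))
1/(4751 + o(Q, -51)) = 1/(4751 - 51*(1 - 51)/(-24 + 72)) = 1/(4751 - 51*(-50)/48) = 1/(4751 - 51*1/48*(-50)) = 1/(4751 + 425/8) = 1/(38433/8) = 8/38433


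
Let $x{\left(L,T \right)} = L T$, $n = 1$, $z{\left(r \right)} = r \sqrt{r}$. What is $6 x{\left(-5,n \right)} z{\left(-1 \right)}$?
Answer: $30 i \approx 30.0 i$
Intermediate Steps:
$z{\left(r \right)} = r^{\frac{3}{2}}$
$6 x{\left(-5,n \right)} z{\left(-1 \right)} = 6 \left(\left(-5\right) 1\right) \left(-1\right)^{\frac{3}{2}} = 6 \left(-5\right) \left(- i\right) = - 30 \left(- i\right) = 30 i$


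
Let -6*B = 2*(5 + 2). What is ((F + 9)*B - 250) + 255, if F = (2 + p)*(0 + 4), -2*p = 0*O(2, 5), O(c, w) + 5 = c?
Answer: -104/3 ≈ -34.667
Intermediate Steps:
O(c, w) = -5 + c
p = 0 (p = -0*(-5 + 2) = -0*(-3) = -½*0 = 0)
F = 8 (F = (2 + 0)*(0 + 4) = 2*4 = 8)
B = -7/3 (B = -(5 + 2)/3 = -7/3 ≈ -2.3333)
((F + 9)*B - 250) + 255 = ((8 + 9)*(-7/3) - 250) + 255 = (17*(-7/3) - 250) + 255 = (-119/3 - 250) + 255 = -869/3 + 255 = -104/3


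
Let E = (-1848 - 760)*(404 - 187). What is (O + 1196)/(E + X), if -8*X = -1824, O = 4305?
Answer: -5501/565708 ≈ -0.0097241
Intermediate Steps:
E = -565936 (E = -2608*217 = -565936)
X = 228 (X = -⅛*(-1824) = 228)
(O + 1196)/(E + X) = (4305 + 1196)/(-565936 + 228) = 5501/(-565708) = 5501*(-1/565708) = -5501/565708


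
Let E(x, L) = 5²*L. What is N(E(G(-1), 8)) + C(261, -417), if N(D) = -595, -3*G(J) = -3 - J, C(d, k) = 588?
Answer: -7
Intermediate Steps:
G(J) = 1 + J/3 (G(J) = -(-3 - J)/3 = 1 + J/3)
E(x, L) = 25*L
N(E(G(-1), 8)) + C(261, -417) = -595 + 588 = -7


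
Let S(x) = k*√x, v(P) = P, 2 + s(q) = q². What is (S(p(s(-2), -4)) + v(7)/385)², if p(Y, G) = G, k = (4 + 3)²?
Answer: -29052099/3025 + 196*I/55 ≈ -9604.0 + 3.5636*I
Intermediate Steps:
s(q) = -2 + q²
k = 49 (k = 7² = 49)
S(x) = 49*√x
(S(p(s(-2), -4)) + v(7)/385)² = (49*√(-4) + 7/385)² = (49*(2*I) + 7*(1/385))² = (98*I + 1/55)² = (1/55 + 98*I)²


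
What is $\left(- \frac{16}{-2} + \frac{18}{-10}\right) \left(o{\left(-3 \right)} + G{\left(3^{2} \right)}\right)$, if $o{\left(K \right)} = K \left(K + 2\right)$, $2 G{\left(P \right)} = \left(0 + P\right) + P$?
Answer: $\frac{372}{5} \approx 74.4$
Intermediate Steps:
$G{\left(P \right)} = P$ ($G{\left(P \right)} = \frac{\left(0 + P\right) + P}{2} = \frac{P + P}{2} = \frac{2 P}{2} = P$)
$o{\left(K \right)} = K \left(2 + K\right)$
$\left(- \frac{16}{-2} + \frac{18}{-10}\right) \left(o{\left(-3 \right)} + G{\left(3^{2} \right)}\right) = \left(- \frac{16}{-2} + \frac{18}{-10}\right) \left(- 3 \left(2 - 3\right) + 3^{2}\right) = \left(\left(-16\right) \left(- \frac{1}{2}\right) + 18 \left(- \frac{1}{10}\right)\right) \left(\left(-3\right) \left(-1\right) + 9\right) = \left(8 - \frac{9}{5}\right) \left(3 + 9\right) = \frac{31}{5} \cdot 12 = \frac{372}{5}$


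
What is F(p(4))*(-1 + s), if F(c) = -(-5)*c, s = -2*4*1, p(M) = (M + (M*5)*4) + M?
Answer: -3960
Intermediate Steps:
p(M) = 22*M (p(M) = (M + (5*M)*4) + M = (M + 20*M) + M = 21*M + M = 22*M)
s = -8 (s = -8*1 = -8)
F(c) = 5*c
F(p(4))*(-1 + s) = (5*(22*4))*(-1 - 8) = (5*88)*(-9) = 440*(-9) = -3960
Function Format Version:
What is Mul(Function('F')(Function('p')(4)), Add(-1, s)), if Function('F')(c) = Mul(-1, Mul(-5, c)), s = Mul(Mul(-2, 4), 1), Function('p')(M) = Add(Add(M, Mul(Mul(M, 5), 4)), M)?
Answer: -3960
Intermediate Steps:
Function('p')(M) = Mul(22, M) (Function('p')(M) = Add(Add(M, Mul(Mul(5, M), 4)), M) = Add(Add(M, Mul(20, M)), M) = Add(Mul(21, M), M) = Mul(22, M))
s = -8 (s = Mul(-8, 1) = -8)
Function('F')(c) = Mul(5, c)
Mul(Function('F')(Function('p')(4)), Add(-1, s)) = Mul(Mul(5, Mul(22, 4)), Add(-1, -8)) = Mul(Mul(5, 88), -9) = Mul(440, -9) = -3960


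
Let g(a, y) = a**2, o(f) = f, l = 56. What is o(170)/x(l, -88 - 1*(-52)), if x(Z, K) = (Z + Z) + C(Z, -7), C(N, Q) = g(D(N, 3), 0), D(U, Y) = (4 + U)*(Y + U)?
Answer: 85/6265856 ≈ 1.3566e-5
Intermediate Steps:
D(U, Y) = (4 + U)*(U + Y)
C(N, Q) = (12 + N**2 + 7*N)**2 (C(N, Q) = (N**2 + 4*N + 4*3 + N*3)**2 = (N**2 + 4*N + 12 + 3*N)**2 = (12 + N**2 + 7*N)**2)
x(Z, K) = (12 + Z**2 + 7*Z)**2 + 2*Z (x(Z, K) = (Z + Z) + (12 + Z**2 + 7*Z)**2 = 2*Z + (12 + Z**2 + 7*Z)**2 = (12 + Z**2 + 7*Z)**2 + 2*Z)
o(170)/x(l, -88 - 1*(-52)) = 170/((12 + 56**2 + 7*56)**2 + 2*56) = 170/((12 + 3136 + 392)**2 + 112) = 170/(3540**2 + 112) = 170/(12531600 + 112) = 170/12531712 = 170*(1/12531712) = 85/6265856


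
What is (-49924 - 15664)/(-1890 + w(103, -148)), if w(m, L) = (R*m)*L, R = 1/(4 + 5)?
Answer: 295146/16127 ≈ 18.301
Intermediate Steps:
R = ⅑ (R = 1/9 = ⅑ ≈ 0.11111)
w(m, L) = L*m/9 (w(m, L) = (m/9)*L = L*m/9)
(-49924 - 15664)/(-1890 + w(103, -148)) = (-49924 - 15664)/(-1890 + (⅑)*(-148)*103) = -65588/(-1890 - 15244/9) = -65588/(-32254/9) = -65588*(-9/32254) = 295146/16127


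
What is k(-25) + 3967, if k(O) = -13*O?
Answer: 4292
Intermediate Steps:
k(-25) + 3967 = -13*(-25) + 3967 = 325 + 3967 = 4292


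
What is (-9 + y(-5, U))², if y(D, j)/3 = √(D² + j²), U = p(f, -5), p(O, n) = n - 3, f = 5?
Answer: 882 - 54*√89 ≈ 372.56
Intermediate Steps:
p(O, n) = -3 + n
U = -8 (U = -3 - 5 = -8)
y(D, j) = 3*√(D² + j²)
(-9 + y(-5, U))² = (-9 + 3*√((-5)² + (-8)²))² = (-9 + 3*√(25 + 64))² = (-9 + 3*√89)²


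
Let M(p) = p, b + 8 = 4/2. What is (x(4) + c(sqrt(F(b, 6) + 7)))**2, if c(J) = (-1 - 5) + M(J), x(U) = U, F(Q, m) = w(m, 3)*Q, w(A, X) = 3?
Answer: (2 - I*sqrt(11))**2 ≈ -7.0 - 13.266*I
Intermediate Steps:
b = -6 (b = -8 + 4/2 = -8 + 4*(1/2) = -8 + 2 = -6)
F(Q, m) = 3*Q
c(J) = -6 + J (c(J) = (-1 - 5) + J = -6 + J)
(x(4) + c(sqrt(F(b, 6) + 7)))**2 = (4 + (-6 + sqrt(3*(-6) + 7)))**2 = (4 + (-6 + sqrt(-18 + 7)))**2 = (4 + (-6 + sqrt(-11)))**2 = (4 + (-6 + I*sqrt(11)))**2 = (-2 + I*sqrt(11))**2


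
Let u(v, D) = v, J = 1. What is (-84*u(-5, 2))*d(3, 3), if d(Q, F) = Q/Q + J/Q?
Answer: 560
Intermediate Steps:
d(Q, F) = 1 + 1/Q (d(Q, F) = Q/Q + 1/Q = 1 + 1/Q)
(-84*u(-5, 2))*d(3, 3) = (-84*(-5))*((1 + 3)/3) = 420*((⅓)*4) = 420*(4/3) = 560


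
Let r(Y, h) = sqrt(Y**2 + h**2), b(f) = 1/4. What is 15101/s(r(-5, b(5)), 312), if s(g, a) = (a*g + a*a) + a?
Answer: 9453226/61117017 - 15101*sqrt(401)/122234034 ≈ 0.15220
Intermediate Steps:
b(f) = 1/4
s(g, a) = a + a**2 + a*g (s(g, a) = (a*g + a**2) + a = (a**2 + a*g) + a = a + a**2 + a*g)
15101/s(r(-5, b(5)), 312) = 15101/((312*(1 + 312 + sqrt((-5)**2 + (1/4)**2)))) = 15101/((312*(1 + 312 + sqrt(25 + 1/16)))) = 15101/((312*(1 + 312 + sqrt(401/16)))) = 15101/((312*(1 + 312 + sqrt(401)/4))) = 15101/((312*(313 + sqrt(401)/4))) = 15101/(97656 + 78*sqrt(401))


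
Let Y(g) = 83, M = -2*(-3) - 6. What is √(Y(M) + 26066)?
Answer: √26149 ≈ 161.71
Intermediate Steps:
M = 0 (M = 6 - 6 = 0)
√(Y(M) + 26066) = √(83 + 26066) = √26149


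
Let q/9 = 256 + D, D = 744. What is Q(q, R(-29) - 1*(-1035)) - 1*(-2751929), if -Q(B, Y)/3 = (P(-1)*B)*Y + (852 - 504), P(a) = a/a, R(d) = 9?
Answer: -25437115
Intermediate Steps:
P(a) = 1
q = 9000 (q = 9*(256 + 744) = 9*1000 = 9000)
Q(B, Y) = -1044 - 3*B*Y (Q(B, Y) = -3*((1*B)*Y + (852 - 504)) = -3*(B*Y + 348) = -3*(348 + B*Y) = -1044 - 3*B*Y)
Q(q, R(-29) - 1*(-1035)) - 1*(-2751929) = (-1044 - 3*9000*(9 - 1*(-1035))) - 1*(-2751929) = (-1044 - 3*9000*(9 + 1035)) + 2751929 = (-1044 - 3*9000*1044) + 2751929 = (-1044 - 28188000) + 2751929 = -28189044 + 2751929 = -25437115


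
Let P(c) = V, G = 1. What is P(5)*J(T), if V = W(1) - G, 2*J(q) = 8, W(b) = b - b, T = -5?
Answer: -4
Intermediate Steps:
W(b) = 0
J(q) = 4 (J(q) = (½)*8 = 4)
V = -1 (V = 0 - 1*1 = 0 - 1 = -1)
P(c) = -1
P(5)*J(T) = -1*4 = -4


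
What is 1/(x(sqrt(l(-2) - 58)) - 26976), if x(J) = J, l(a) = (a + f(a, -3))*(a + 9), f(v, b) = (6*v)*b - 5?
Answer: -26976/727704431 - sqrt(145)/727704431 ≈ -3.7087e-5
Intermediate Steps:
f(v, b) = -5 + 6*b*v (f(v, b) = 6*b*v - 5 = -5 + 6*b*v)
l(a) = (-5 - 17*a)*(9 + a) (l(a) = (a + (-5 + 6*(-3)*a))*(a + 9) = (a + (-5 - 18*a))*(9 + a) = (-5 - 17*a)*(9 + a))
1/(x(sqrt(l(-2) - 58)) - 26976) = 1/(sqrt((-45 - 158*(-2) - 17*(-2)**2) - 58) - 26976) = 1/(sqrt((-45 + 316 - 17*4) - 58) - 26976) = 1/(sqrt((-45 + 316 - 68) - 58) - 26976) = 1/(sqrt(203 - 58) - 26976) = 1/(sqrt(145) - 26976) = 1/(-26976 + sqrt(145))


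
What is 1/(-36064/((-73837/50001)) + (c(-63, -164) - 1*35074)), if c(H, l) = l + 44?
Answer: -73837/795383314 ≈ -9.2832e-5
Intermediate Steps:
c(H, l) = 44 + l
1/(-36064/((-73837/50001)) + (c(-63, -164) - 1*35074)) = 1/(-36064/((-73837/50001)) + ((44 - 164) - 1*35074)) = 1/(-36064/((-73837*1/50001)) + (-120 - 35074)) = 1/(-36064/(-73837/50001) - 35194) = 1/(-36064*(-50001/73837) - 35194) = 1/(1803236064/73837 - 35194) = 1/(-795383314/73837) = -73837/795383314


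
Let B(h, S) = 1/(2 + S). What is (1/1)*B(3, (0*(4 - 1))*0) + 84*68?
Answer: 11425/2 ≈ 5712.5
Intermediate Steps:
(1/1)*B(3, (0*(4 - 1))*0) + 84*68 = (1/1)/(2 + (0*(4 - 1))*0) + 84*68 = (1*1)/(2 + (0*3)*0) + 5712 = 1/(2 + 0*0) + 5712 = 1/(2 + 0) + 5712 = 1/2 + 5712 = 11425/2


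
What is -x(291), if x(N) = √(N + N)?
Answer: -√582 ≈ -24.125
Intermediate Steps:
x(N) = √2*√N (x(N) = √(2*N) = √2*√N)
-x(291) = -√2*√291 = -√582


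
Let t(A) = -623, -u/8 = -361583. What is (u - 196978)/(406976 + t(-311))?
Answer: 898562/135451 ≈ 6.6339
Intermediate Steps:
u = 2892664 (u = -8*(-361583) = 2892664)
(u - 196978)/(406976 + t(-311)) = (2892664 - 196978)/(406976 - 623) = 2695686/406353 = 2695686*(1/406353) = 898562/135451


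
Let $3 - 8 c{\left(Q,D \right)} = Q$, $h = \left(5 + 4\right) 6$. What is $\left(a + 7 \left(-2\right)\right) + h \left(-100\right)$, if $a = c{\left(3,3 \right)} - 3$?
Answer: $-5417$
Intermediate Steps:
$h = 54$ ($h = 9 \cdot 6 = 54$)
$c{\left(Q,D \right)} = \frac{3}{8} - \frac{Q}{8}$
$a = -3$ ($a = \left(\frac{3}{8} - \frac{3}{8}\right) - 3 = 0 - 3 = -3$)
$\left(a + 7 \left(-2\right)\right) + h \left(-100\right) = \left(-3 + 7 \left(-2\right)\right) + 54 \left(-100\right) = \left(-3 - 14\right) - 5400 = -17 - 5400 = -5417$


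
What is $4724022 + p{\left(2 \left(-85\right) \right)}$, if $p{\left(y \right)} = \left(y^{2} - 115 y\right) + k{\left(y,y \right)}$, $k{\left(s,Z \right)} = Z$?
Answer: $4772302$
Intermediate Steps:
$p{\left(y \right)} = y^{2} - 114 y$ ($p{\left(y \right)} = \left(y^{2} - 115 y\right) + y = y^{2} - 114 y$)
$4724022 + p{\left(2 \left(-85\right) \right)} = 4724022 + 2 \left(-85\right) \left(-114 + 2 \left(-85\right)\right) = 4724022 - 170 \left(-114 - 170\right) = 4724022 - -48280 = 4724022 + 48280 = 4772302$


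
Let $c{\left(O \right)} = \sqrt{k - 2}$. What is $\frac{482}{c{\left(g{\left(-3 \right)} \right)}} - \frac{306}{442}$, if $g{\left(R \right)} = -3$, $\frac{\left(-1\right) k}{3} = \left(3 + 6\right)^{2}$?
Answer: $- \frac{9}{13} - \frac{482 i \sqrt{5}}{35} \approx -0.69231 - 30.794 i$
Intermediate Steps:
$k = -243$ ($k = - 3 \left(3 + 6\right)^{2} = - 3 \cdot 9^{2} = \left(-3\right) 81 = -243$)
$c{\left(O \right)} = 7 i \sqrt{5}$ ($c{\left(O \right)} = \sqrt{-243 - 2} = \sqrt{-245} = 7 i \sqrt{5}$)
$\frac{482}{c{\left(g{\left(-3 \right)} \right)}} - \frac{306}{442} = \frac{482}{7 i \sqrt{5}} - \frac{306}{442} = 482 \left(- \frac{i \sqrt{5}}{35}\right) - \frac{9}{13} = - \frac{482 i \sqrt{5}}{35} - \frac{9}{13} = - \frac{9}{13} - \frac{482 i \sqrt{5}}{35}$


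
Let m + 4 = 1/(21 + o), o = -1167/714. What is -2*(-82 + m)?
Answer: 792272/4609 ≈ 171.90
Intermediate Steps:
o = -389/238 (o = -1167*1/714 = -389/238 ≈ -1.6345)
m = -18198/4609 (m = -4 + 1/(21 - 389/238) = -4 + 1/(4609/238) = -4 + 238/4609 = -18198/4609 ≈ -3.9484)
-2*(-82 + m) = -2*(-82 - 18198/4609) = -2*(-396136/4609) = 792272/4609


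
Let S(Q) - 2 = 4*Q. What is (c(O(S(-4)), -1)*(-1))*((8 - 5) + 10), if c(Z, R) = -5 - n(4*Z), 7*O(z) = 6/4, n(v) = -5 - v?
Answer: -78/7 ≈ -11.143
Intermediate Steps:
S(Q) = 2 + 4*Q
O(z) = 3/14 (O(z) = (6/4)/7 = (6*(¼))/7 = (⅐)*(3/2) = 3/14)
c(Z, R) = 4*Z (c(Z, R) = -5 - (-5 - 4*Z) = -5 + (5 + 4*Z) = 4*Z)
(c(O(S(-4)), -1)*(-1))*((8 - 5) + 10) = ((4*(3/14))*(-1))*((8 - 5) + 10) = ((6/7)*(-1))*(3 + 10) = -6/7*13 = -78/7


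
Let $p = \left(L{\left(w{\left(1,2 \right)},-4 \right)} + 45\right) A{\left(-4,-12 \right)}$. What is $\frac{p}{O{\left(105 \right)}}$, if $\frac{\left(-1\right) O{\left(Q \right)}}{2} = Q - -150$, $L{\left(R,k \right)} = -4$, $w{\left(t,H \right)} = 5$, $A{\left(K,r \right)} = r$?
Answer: $\frac{82}{85} \approx 0.96471$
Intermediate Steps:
$O{\left(Q \right)} = -300 - 2 Q$ ($O{\left(Q \right)} = - 2 \left(Q - -150\right) = - 2 \left(Q + 150\right) = - 2 \left(150 + Q\right) = -300 - 2 Q$)
$p = -492$ ($p = \left(-4 + 45\right) \left(-12\right) = 41 \left(-12\right) = -492$)
$\frac{p}{O{\left(105 \right)}} = - \frac{492}{-300 - 210} = - \frac{492}{-510} = \left(-492\right) \left(- \frac{1}{510}\right) = \frac{82}{85}$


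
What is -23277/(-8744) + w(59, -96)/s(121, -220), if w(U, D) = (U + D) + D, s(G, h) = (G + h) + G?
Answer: -325429/96184 ≈ -3.3834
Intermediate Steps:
s(G, h) = h + 2*G
w(U, D) = U + 2*D (w(U, D) = (D + U) + D = U + 2*D)
-23277/(-8744) + w(59, -96)/s(121, -220) = -23277/(-8744) + (59 + 2*(-96))/(-220 + 2*121) = -23277*(-1/8744) + (59 - 192)/(-220 + 242) = 23277/8744 - 133/22 = -325429/96184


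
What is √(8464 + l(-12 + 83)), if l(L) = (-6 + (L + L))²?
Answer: 4*√1685 ≈ 164.20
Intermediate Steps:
l(L) = (-6 + 2*L)²
√(8464 + l(-12 + 83)) = √(8464 + 4*(-3 + (-12 + 83))²) = √(8464 + 4*(-3 + 71)²) = √(8464 + 4*68²) = √(8464 + 4*4624) = √(8464 + 18496) = √26960 = 4*√1685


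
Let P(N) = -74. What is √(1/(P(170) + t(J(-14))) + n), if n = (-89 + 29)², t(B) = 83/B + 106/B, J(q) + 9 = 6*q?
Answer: √19999543333/2357 ≈ 60.000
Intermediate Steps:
J(q) = -9 + 6*q
t(B) = 189/B
n = 3600 (n = (-60)² = 3600)
√(1/(P(170) + t(J(-14))) + n) = √(1/(-74 + 189/(-9 + 6*(-14))) + 3600) = √(1/(-74 + 189/(-9 - 84)) + 3600) = √(1/(-74 + 189/(-93)) + 3600) = √(1/(-74 + 189*(-1/93)) + 3600) = √(1/(-74 - 63/31) + 3600) = √(1/(-2357/31) + 3600) = √(-31/2357 + 3600) = √(8485169/2357) = √19999543333/2357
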